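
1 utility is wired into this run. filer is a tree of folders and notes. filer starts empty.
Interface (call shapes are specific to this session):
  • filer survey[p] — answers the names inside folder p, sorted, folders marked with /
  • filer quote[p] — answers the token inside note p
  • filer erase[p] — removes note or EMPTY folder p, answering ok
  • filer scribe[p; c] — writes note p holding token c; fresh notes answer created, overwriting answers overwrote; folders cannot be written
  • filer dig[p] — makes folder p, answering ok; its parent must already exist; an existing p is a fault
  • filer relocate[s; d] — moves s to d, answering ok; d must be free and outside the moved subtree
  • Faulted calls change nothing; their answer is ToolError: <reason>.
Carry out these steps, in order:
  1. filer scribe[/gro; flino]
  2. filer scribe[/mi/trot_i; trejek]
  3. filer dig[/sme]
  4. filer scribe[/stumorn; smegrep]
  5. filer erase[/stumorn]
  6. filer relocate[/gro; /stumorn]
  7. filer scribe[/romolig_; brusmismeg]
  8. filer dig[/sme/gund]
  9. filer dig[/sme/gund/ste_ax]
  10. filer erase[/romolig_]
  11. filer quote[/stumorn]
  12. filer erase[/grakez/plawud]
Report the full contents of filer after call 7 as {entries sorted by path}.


>>> filer scribe /gro flino
= created
>>> filer scribe /mi/trot_i trejek
= ToolError: no parent
>>> filer dig /sme
= ok
>>> filer scribe /stumorn smegrep
= created
>>> filer erase /stumorn
= ok
>>> filer relocate /gro /stumorn
= ok
>>> filer scribe /romolig_ brusmismeg
= created
>>> filer dig /sme/gund
= ok
>>> filer dig /sme/gund/ste_ax
= ok
>>> filer erase /romolig_
= ok
>>> filer quote /stumorn
= flino
>>> filer erase /grakez/plawud
= ToolError: not found

Answer: {romolig_=brusmismeg, sme/, stumorn=flino}


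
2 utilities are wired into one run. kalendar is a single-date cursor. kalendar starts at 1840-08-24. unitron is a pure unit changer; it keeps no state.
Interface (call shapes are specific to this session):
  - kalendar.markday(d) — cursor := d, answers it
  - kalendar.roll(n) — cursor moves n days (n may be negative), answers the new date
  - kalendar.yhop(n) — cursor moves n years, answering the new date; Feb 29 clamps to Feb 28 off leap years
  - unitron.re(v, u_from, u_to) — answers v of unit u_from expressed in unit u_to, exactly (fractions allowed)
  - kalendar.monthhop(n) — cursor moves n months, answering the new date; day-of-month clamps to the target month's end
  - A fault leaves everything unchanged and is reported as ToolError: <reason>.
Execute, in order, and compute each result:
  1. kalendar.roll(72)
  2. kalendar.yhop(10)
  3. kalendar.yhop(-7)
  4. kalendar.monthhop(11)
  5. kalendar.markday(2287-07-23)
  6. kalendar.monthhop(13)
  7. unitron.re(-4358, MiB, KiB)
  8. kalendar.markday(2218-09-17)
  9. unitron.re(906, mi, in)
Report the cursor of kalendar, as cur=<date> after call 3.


~$ kalendar.roll n→72
[out] 1840-11-04
~$ kalendar.yhop n→10
[out] 1850-11-04
~$ kalendar.yhop n→-7
[out] 1843-11-04
~$ kalendar.monthhop n→11
[out] 1844-10-04
~$ kalendar.markday d→2287-07-23
[out] 2287-07-23
~$ kalendar.monthhop n→13
[out] 2288-08-23
~$ unitron.re v→-4358 u_from→MiB u_to→KiB
[out] -4462592
~$ kalendar.markday d→2218-09-17
[out] 2218-09-17
~$ unitron.re v→906 u_from→mi u_to→in
[out] 57404160

Answer: cur=1843-11-04


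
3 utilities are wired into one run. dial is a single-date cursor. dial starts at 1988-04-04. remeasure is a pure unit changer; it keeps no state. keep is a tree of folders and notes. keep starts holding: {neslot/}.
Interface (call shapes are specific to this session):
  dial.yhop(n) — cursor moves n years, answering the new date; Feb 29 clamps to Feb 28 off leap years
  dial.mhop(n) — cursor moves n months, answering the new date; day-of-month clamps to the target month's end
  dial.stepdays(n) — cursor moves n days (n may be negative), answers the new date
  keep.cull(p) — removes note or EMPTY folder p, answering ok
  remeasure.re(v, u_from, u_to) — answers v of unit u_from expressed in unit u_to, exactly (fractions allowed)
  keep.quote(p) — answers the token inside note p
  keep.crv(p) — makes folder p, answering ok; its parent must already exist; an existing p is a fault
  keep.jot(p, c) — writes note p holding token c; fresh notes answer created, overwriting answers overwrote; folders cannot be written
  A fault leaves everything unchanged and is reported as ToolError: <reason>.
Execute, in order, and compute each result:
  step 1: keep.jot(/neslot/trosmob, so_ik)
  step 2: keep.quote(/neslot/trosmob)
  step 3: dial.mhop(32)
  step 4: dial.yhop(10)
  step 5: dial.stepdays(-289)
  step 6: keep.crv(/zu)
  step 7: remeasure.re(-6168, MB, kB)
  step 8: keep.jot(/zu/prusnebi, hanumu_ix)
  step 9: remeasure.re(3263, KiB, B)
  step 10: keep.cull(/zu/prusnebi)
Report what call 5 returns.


Answer: 2000-02-19

Derivation:
-> keep.jot(p: /neslot/trosmob, c: so_ik)
<- created
-> keep.quote(p: /neslot/trosmob)
<- so_ik
-> dial.mhop(n: 32)
<- 1990-12-04
-> dial.yhop(n: 10)
<- 2000-12-04
-> dial.stepdays(n: -289)
<- 2000-02-19
-> keep.crv(p: /zu)
<- ok
-> remeasure.re(v: -6168, u_from: MB, u_to: kB)
<- -6168000
-> keep.jot(p: /zu/prusnebi, c: hanumu_ix)
<- created
-> remeasure.re(v: 3263, u_from: KiB, u_to: B)
<- 3341312
-> keep.cull(p: /zu/prusnebi)
<- ok


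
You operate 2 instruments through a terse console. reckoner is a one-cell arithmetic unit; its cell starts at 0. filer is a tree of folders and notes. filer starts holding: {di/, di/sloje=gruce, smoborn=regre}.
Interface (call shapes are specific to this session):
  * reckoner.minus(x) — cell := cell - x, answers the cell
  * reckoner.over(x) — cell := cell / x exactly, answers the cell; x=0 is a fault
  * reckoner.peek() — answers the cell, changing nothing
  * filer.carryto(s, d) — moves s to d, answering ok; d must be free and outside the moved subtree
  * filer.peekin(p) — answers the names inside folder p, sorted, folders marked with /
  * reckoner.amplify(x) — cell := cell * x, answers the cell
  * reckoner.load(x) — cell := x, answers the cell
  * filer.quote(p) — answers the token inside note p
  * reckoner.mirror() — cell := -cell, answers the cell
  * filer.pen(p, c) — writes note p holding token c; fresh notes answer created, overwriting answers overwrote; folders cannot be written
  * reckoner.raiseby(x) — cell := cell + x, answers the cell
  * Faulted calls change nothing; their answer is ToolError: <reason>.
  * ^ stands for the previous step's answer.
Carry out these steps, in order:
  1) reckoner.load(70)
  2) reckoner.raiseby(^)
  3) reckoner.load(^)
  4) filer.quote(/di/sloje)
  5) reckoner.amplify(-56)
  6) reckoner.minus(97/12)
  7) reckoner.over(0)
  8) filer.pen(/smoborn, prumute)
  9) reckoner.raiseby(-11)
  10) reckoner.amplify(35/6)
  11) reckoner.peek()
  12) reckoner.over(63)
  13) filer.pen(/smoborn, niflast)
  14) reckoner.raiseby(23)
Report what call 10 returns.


Answer: -3300815/72

Derivation:
→ reckoner.load(x: 70)
← 70
→ reckoner.raiseby(x: ^)
← 140
→ reckoner.load(x: ^)
← 140
→ filer.quote(p: /di/sloje)
← gruce
→ reckoner.amplify(x: -56)
← -7840
→ reckoner.minus(x: 97/12)
← -94177/12
→ reckoner.over(x: 0)
← ToolError: division by zero
→ filer.pen(p: /smoborn, c: prumute)
← overwrote
→ reckoner.raiseby(x: -11)
← -94309/12
→ reckoner.amplify(x: 35/6)
← -3300815/72
→ reckoner.peek()
← -3300815/72
→ reckoner.over(x: 63)
← -471545/648
→ filer.pen(p: /smoborn, c: niflast)
← overwrote
→ reckoner.raiseby(x: 23)
← -456641/648


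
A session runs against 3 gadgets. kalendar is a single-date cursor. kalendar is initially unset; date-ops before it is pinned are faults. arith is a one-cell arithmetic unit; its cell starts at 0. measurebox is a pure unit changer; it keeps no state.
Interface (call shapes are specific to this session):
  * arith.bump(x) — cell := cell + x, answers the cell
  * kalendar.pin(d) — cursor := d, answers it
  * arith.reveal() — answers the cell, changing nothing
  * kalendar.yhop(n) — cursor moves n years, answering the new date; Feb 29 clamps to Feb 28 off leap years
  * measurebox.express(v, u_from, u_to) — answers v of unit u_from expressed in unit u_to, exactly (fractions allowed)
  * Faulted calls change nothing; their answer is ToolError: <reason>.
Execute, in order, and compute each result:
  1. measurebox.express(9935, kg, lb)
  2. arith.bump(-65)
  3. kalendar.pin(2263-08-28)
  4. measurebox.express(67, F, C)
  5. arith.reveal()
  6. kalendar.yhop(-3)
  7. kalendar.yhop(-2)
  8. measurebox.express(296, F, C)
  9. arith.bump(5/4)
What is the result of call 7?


Now I run express(v: 9935, u_from: kg, u_to: lb), and observe 993500000000/45359237.
Using bump(x: -65), and see -65.
Now I run pin(d: 2263-08-28), which returns 2263-08-28.
I use express(v: 67, u_from: F, u_to: C), giving 175/9.
Calling reveal(), and see -65.
I run yhop(n: -3), and see 2260-08-28.
Then yhop(n: -2): 2258-08-28.
Invoking express(v: 296, u_from: F, u_to: C), which returns 440/3.
Calling bump(x: 5/4), — result: -255/4.

Answer: 2258-08-28


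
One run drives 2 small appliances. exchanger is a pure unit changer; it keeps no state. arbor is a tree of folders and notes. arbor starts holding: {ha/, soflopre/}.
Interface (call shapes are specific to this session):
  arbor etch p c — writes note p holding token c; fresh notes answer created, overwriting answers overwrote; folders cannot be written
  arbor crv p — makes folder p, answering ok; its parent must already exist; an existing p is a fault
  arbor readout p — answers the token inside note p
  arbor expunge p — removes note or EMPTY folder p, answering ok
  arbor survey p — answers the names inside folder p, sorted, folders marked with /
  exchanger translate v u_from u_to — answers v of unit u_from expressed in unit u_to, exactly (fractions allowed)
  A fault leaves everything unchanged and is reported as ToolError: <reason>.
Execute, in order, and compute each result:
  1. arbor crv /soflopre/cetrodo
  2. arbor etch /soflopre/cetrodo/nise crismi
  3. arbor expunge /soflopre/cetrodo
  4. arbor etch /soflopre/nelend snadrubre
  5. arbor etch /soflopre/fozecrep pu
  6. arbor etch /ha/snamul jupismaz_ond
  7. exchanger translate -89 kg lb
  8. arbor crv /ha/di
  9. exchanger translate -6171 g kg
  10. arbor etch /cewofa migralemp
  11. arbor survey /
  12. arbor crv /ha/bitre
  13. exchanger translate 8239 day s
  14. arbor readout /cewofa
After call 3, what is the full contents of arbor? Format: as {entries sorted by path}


Answer: {ha/, soflopre/, soflopre/cetrodo/, soflopre/cetrodo/nise=crismi}

Derivation:
·→ arbor crv(/soflopre/cetrodo)
·← ok
·→ arbor etch(/soflopre/cetrodo/nise, crismi)
·← created
·→ arbor expunge(/soflopre/cetrodo)
·← ToolError: not empty
·→ arbor etch(/soflopre/nelend, snadrubre)
·← created
·→ arbor etch(/soflopre/fozecrep, pu)
·← created
·→ arbor etch(/ha/snamul, jupismaz_ond)
·← created
·→ exchanger translate(-89, kg, lb)
·← -8900000000/45359237
·→ arbor crv(/ha/di)
·← ok
·→ exchanger translate(-6171, g, kg)
·← -6171/1000
·→ arbor etch(/cewofa, migralemp)
·← created
·→ arbor survey(/)
·← [cewofa, ha/, soflopre/]
·→ arbor crv(/ha/bitre)
·← ok
·→ exchanger translate(8239, day, s)
·← 711849600
·→ arbor readout(/cewofa)
·← migralemp


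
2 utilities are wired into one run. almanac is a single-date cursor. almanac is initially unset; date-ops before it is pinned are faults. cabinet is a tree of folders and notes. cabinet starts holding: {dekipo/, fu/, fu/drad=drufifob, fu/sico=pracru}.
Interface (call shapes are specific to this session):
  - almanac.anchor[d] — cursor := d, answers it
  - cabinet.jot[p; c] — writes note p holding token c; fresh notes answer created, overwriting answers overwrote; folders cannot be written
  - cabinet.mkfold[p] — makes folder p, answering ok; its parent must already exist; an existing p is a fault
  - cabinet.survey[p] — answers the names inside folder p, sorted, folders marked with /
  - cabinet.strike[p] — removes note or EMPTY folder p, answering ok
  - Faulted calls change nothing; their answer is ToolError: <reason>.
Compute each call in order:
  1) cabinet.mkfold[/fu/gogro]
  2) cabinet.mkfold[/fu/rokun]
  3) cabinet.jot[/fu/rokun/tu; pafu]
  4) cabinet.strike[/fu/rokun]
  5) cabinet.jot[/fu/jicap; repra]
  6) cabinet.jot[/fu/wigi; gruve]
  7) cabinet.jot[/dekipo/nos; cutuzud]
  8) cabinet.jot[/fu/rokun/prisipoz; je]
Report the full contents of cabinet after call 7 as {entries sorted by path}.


Answer: {dekipo/, dekipo/nos=cutuzud, fu/, fu/drad=drufifob, fu/gogro/, fu/jicap=repra, fu/rokun/, fu/rokun/tu=pafu, fu/sico=pracru, fu/wigi=gruve}

Derivation:
# 1. mkfold(p='/fu/gogro') => ok
# 2. mkfold(p='/fu/rokun') => ok
# 3. jot(p='/fu/rokun/tu', c='pafu') => created
# 4. strike(p='/fu/rokun') => ToolError: not empty
# 5. jot(p='/fu/jicap', c='repra') => created
# 6. jot(p='/fu/wigi', c='gruve') => created
# 7. jot(p='/dekipo/nos', c='cutuzud') => created
# 8. jot(p='/fu/rokun/prisipoz', c='je') => created


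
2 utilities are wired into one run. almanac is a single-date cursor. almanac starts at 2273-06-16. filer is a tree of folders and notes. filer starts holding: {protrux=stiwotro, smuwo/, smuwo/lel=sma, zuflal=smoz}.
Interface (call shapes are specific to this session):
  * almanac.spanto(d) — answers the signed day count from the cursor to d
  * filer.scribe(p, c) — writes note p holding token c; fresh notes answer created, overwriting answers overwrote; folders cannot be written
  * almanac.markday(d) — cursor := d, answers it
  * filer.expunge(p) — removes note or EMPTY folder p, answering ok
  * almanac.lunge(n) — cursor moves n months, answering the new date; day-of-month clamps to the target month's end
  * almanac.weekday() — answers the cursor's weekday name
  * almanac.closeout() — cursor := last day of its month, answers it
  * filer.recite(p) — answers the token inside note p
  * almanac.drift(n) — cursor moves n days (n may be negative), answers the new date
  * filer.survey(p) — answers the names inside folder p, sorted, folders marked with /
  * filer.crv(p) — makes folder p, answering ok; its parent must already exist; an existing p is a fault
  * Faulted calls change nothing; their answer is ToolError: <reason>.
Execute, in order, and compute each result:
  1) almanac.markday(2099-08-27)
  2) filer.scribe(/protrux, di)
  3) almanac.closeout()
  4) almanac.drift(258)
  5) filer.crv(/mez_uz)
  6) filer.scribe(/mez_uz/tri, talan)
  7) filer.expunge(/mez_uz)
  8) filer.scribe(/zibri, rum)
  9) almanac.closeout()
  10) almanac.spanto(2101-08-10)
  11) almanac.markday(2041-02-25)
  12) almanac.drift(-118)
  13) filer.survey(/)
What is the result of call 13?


$ markday d=2099-08-27
[out] 2099-08-27
$ scribe p=/protrux c=di
[out] overwrote
$ closeout
[out] 2099-08-31
$ drift n=258
[out] 2100-05-16
$ crv p=/mez_uz
[out] ok
$ scribe p=/mez_uz/tri c=talan
[out] created
$ expunge p=/mez_uz
[out] ToolError: not empty
$ scribe p=/zibri c=rum
[out] created
$ closeout
[out] 2100-05-31
$ spanto d=2101-08-10
[out] 436
$ markday d=2041-02-25
[out] 2041-02-25
$ drift n=-118
[out] 2040-10-30
$ survey p=/
[out] [mez_uz/, protrux, smuwo/, zibri, zuflal]

Answer: [mez_uz/, protrux, smuwo/, zibri, zuflal]


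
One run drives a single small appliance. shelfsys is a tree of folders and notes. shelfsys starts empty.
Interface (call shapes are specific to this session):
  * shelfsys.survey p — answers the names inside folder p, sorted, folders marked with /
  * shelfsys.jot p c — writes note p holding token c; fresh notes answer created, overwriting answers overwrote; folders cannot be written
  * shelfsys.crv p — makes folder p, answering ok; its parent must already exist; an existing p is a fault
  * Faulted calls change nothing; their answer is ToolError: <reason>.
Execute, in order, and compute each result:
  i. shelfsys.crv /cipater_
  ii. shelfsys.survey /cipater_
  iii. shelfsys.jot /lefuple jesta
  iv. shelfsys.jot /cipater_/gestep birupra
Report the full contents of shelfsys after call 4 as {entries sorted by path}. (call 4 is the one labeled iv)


==> crv(p→/cipater_)
<== ok
==> survey(p→/cipater_)
<== []
==> jot(p→/lefuple, c→jesta)
<== created
==> jot(p→/cipater_/gestep, c→birupra)
<== created

Answer: {cipater_/, cipater_/gestep=birupra, lefuple=jesta}


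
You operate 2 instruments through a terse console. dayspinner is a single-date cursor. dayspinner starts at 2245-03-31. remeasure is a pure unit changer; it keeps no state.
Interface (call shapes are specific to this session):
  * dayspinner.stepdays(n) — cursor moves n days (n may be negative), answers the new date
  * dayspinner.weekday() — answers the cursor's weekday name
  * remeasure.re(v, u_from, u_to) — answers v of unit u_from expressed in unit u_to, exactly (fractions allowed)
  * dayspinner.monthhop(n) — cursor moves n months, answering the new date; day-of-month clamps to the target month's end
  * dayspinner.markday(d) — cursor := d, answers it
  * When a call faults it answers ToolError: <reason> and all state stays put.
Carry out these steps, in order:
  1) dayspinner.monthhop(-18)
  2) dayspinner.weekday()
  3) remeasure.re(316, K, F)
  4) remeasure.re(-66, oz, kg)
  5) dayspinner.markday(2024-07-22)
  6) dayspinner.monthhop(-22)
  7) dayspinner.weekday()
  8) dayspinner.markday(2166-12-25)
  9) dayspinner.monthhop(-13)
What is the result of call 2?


Answer: Saturday

Derivation:
% 1. monthhop(n→-18) ~> 2243-09-30
% 2. weekday() ~> Saturday
% 3. re(v→316, u_from→K, u_to→F) ~> 10913/100
% 4. re(v→-66, u_from→oz, u_to→kg) ~> -1496854821/800000000
% 5. markday(d→2024-07-22) ~> 2024-07-22
% 6. monthhop(n→-22) ~> 2022-09-22
% 7. weekday() ~> Thursday
% 8. markday(d→2166-12-25) ~> 2166-12-25
% 9. monthhop(n→-13) ~> 2165-11-25


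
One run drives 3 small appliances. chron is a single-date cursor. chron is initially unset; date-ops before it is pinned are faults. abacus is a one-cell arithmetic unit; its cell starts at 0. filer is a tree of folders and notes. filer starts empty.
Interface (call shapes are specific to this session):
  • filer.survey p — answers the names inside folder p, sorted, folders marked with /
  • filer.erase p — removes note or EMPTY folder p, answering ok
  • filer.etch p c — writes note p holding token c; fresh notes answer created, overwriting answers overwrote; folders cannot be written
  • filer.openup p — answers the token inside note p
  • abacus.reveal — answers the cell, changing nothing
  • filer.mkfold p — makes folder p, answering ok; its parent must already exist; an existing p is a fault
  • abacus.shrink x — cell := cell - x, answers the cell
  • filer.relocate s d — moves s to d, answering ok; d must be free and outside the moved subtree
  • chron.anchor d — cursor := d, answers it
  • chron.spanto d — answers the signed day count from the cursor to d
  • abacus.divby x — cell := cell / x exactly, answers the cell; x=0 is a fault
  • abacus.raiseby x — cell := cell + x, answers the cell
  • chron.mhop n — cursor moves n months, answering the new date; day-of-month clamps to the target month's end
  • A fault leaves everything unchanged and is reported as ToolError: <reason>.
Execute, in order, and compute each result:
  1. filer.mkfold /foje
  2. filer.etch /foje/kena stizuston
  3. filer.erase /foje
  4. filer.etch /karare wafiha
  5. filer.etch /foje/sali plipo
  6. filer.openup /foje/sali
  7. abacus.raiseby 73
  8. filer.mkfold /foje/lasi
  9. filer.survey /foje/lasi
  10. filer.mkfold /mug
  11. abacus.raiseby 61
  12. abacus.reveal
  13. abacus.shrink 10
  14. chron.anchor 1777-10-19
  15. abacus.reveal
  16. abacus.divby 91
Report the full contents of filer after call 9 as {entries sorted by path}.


I try filer.mkfold on p=/foje: ok.
I invoke filer.etch on p=/foje/kena, c=stizuston, and get created.
Calling filer.erase on p=/foje: ToolError: not empty.
Now I run filer.etch on p=/karare, c=wafiha, → created.
I use filer.etch on p=/foje/sali, c=plipo, yielding created.
I use filer.openup on p=/foje/sali, → plipo.
Then abacus.raiseby on x=73, and see 73.
Invoking filer.mkfold on p=/foje/lasi, which returns ok.
Then filer.survey on p=/foje/lasi: [].
Invoking filer.mkfold on p=/mug: ok.
I run abacus.raiseby on x=61, → 134.
I invoke abacus.reveal, yielding 134.
I use abacus.shrink on x=10, giving 124.
I try chron.anchor on d=1777-10-19, and observe 1777-10-19.
Now I run abacus.reveal, yielding 124.
Calling abacus.divby on x=91, yielding 124/91.

Answer: {foje/, foje/kena=stizuston, foje/lasi/, foje/sali=plipo, karare=wafiha}


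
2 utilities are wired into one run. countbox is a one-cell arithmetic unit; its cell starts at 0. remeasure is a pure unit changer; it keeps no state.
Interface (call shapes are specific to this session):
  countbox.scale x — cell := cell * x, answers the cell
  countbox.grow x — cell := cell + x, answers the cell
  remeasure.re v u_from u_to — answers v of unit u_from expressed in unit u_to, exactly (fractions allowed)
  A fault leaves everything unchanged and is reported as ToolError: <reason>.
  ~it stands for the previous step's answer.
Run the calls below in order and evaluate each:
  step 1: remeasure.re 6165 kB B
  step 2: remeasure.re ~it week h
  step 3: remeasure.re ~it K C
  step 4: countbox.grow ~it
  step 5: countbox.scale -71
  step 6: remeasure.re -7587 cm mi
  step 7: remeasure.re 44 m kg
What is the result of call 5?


! remeasure.re(v: 6165, u_from: kB, u_to: B) ~> 6165000
! remeasure.re(v: ~it, u_from: week, u_to: h) ~> 1035720000
! remeasure.re(v: ~it, u_from: K, u_to: C) ~> 20714394537/20
! countbox.grow(x: ~it) ~> 20714394537/20
! countbox.scale(x: -71) ~> -1470722012127/20
! remeasure.re(v: -7587, u_from: cm, u_to: mi) ~> -4215/89408
! remeasure.re(v: 44, u_from: m, u_to: kg) ~> ToolError: incompatible units

Answer: -1470722012127/20


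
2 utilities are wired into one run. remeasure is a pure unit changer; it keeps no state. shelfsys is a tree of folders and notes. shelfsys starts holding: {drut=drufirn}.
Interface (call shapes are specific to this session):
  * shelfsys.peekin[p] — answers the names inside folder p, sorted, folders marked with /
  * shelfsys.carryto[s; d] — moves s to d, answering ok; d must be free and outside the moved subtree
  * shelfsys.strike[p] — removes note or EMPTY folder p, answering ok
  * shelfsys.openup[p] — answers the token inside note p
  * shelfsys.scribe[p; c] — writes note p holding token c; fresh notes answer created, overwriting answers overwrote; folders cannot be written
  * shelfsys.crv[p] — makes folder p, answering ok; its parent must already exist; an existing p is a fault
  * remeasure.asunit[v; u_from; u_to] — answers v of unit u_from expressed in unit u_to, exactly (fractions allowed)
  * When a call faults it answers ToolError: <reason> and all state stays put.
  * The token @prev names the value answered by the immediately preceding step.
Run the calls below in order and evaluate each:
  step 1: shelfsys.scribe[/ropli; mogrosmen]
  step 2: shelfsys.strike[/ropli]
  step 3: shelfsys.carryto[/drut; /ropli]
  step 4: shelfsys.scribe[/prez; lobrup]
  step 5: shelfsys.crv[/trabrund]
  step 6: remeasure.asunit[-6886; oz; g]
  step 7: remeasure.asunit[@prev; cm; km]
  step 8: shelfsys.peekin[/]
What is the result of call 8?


[in] scribe p→/ropli c→mogrosmen
= created
[in] strike p→/ropli
= ok
[in] carryto s→/drut d→/ropli
= ok
[in] scribe p→/prez c→lobrup
= created
[in] crv p→/trabrund
= ok
[in] asunit v→-6886 u_from→oz u_to→g
= -156171852991/800000
[in] asunit v→@prev u_from→cm u_to→km
= -156171852991/80000000000
[in] peekin p→/
= [prez, ropli, trabrund/]

Answer: [prez, ropli, trabrund/]


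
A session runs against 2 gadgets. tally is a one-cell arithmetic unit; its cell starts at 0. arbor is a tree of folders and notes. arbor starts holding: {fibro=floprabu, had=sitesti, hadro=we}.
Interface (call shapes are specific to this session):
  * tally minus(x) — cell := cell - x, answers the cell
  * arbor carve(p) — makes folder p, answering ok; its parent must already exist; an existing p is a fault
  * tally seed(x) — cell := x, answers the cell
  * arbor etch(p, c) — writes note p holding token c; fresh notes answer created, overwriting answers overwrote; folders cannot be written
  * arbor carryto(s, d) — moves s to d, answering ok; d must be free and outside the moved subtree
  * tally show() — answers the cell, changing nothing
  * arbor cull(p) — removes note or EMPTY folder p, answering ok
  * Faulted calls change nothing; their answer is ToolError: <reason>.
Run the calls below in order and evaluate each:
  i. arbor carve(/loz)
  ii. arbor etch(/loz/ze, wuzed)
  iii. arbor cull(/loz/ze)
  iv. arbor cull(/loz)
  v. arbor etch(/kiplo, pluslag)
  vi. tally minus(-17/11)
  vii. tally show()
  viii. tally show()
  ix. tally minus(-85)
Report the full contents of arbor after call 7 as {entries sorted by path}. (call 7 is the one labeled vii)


Answer: {fibro=floprabu, had=sitesti, hadro=we, kiplo=pluslag}

Derivation:
Act: arbor carve[p=/loz]
Obs: ok
Act: arbor etch[p=/loz/ze; c=wuzed]
Obs: created
Act: arbor cull[p=/loz/ze]
Obs: ok
Act: arbor cull[p=/loz]
Obs: ok
Act: arbor etch[p=/kiplo; c=pluslag]
Obs: created
Act: tally minus[x=-17/11]
Obs: 17/11
Act: tally show[]
Obs: 17/11
Act: tally show[]
Obs: 17/11
Act: tally minus[x=-85]
Obs: 952/11


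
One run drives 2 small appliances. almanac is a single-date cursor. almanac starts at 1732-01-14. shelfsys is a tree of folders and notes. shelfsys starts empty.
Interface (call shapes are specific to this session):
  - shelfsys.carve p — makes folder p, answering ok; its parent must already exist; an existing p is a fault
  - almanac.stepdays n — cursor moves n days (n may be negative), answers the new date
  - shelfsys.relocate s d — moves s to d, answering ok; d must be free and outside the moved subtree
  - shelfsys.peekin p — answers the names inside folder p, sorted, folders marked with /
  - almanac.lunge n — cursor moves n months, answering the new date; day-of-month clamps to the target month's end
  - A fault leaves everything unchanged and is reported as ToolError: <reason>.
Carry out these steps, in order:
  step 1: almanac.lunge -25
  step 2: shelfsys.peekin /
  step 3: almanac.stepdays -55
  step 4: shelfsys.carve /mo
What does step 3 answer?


Answer: 1729-10-20

Derivation:
>>> almanac.lunge n=-25
:: 1729-12-14
>>> shelfsys.peekin p=/
:: []
>>> almanac.stepdays n=-55
:: 1729-10-20
>>> shelfsys.carve p=/mo
:: ok


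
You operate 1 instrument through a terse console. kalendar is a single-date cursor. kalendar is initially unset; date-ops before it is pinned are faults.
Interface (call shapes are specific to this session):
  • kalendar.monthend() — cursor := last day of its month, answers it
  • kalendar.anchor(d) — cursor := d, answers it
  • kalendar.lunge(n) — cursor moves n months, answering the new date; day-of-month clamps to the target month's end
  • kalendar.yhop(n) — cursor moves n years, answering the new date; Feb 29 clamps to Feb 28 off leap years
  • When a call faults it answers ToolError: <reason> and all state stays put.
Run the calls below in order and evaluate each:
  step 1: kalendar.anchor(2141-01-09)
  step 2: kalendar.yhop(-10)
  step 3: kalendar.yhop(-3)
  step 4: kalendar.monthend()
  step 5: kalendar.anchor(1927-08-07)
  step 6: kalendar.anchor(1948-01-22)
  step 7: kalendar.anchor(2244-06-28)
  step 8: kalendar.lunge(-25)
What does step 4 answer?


~$ anchor d→2141-01-09
:: 2141-01-09
~$ yhop n→-10
:: 2131-01-09
~$ yhop n→-3
:: 2128-01-09
~$ monthend
:: 2128-01-31
~$ anchor d→1927-08-07
:: 1927-08-07
~$ anchor d→1948-01-22
:: 1948-01-22
~$ anchor d→2244-06-28
:: 2244-06-28
~$ lunge n→-25
:: 2242-05-28

Answer: 2128-01-31


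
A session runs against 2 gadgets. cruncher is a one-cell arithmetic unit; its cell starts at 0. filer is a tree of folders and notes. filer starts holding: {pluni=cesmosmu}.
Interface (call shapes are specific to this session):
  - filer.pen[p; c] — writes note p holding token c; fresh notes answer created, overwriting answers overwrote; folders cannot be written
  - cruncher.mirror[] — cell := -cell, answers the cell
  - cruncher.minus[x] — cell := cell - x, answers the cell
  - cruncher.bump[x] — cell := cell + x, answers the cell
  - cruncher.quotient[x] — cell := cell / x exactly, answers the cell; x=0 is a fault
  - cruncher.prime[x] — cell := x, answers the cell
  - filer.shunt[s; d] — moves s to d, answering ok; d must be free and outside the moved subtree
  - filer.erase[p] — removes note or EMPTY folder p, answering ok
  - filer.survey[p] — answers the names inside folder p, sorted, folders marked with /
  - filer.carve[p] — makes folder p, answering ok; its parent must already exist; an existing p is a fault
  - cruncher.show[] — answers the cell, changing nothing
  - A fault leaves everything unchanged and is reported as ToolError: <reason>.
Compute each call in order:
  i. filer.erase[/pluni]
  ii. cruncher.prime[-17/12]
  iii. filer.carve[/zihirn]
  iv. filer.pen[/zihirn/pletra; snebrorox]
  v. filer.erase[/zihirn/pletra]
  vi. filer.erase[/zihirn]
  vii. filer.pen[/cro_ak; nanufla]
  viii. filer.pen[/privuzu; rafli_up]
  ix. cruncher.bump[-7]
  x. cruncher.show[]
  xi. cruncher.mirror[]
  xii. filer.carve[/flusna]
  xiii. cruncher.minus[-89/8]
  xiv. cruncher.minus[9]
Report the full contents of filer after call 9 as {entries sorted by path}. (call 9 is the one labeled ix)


Answer: {cro_ak=nanufla, privuzu=rafli_up}

Derivation:
>> filer.erase(p: /pluni)
<< ok
>> cruncher.prime(x: -17/12)
<< -17/12
>> filer.carve(p: /zihirn)
<< ok
>> filer.pen(p: /zihirn/pletra, c: snebrorox)
<< created
>> filer.erase(p: /zihirn/pletra)
<< ok
>> filer.erase(p: /zihirn)
<< ok
>> filer.pen(p: /cro_ak, c: nanufla)
<< created
>> filer.pen(p: /privuzu, c: rafli_up)
<< created
>> cruncher.bump(x: -7)
<< -101/12
>> cruncher.show()
<< -101/12
>> cruncher.mirror()
<< 101/12
>> filer.carve(p: /flusna)
<< ok
>> cruncher.minus(x: -89/8)
<< 469/24
>> cruncher.minus(x: 9)
<< 253/24


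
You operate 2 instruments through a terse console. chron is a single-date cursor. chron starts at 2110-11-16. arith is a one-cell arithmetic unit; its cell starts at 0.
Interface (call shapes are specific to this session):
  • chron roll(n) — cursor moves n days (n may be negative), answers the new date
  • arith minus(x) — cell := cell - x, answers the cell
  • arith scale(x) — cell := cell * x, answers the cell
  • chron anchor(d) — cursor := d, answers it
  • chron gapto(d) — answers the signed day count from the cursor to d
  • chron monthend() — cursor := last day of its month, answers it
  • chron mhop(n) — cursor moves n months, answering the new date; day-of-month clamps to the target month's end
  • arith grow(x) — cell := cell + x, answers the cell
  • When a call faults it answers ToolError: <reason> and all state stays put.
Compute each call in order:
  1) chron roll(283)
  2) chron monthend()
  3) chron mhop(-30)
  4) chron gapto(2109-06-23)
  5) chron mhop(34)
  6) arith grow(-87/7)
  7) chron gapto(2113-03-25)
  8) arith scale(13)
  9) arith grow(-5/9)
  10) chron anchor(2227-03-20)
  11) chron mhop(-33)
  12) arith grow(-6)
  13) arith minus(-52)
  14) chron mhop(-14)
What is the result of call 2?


Answer: 2111-08-31

Derivation:
Act: chron roll[n→283]
Obs: 2111-08-26
Act: chron monthend[]
Obs: 2111-08-31
Act: chron mhop[n→-30]
Obs: 2109-02-28
Act: chron gapto[d→2109-06-23]
Obs: 115
Act: chron mhop[n→34]
Obs: 2111-12-28
Act: arith grow[x→-87/7]
Obs: -87/7
Act: chron gapto[d→2113-03-25]
Obs: 453
Act: arith scale[x→13]
Obs: -1131/7
Act: arith grow[x→-5/9]
Obs: -10214/63
Act: chron anchor[d→2227-03-20]
Obs: 2227-03-20
Act: chron mhop[n→-33]
Obs: 2224-06-20
Act: arith grow[x→-6]
Obs: -10592/63
Act: arith minus[x→-52]
Obs: -7316/63
Act: chron mhop[n→-14]
Obs: 2223-04-20


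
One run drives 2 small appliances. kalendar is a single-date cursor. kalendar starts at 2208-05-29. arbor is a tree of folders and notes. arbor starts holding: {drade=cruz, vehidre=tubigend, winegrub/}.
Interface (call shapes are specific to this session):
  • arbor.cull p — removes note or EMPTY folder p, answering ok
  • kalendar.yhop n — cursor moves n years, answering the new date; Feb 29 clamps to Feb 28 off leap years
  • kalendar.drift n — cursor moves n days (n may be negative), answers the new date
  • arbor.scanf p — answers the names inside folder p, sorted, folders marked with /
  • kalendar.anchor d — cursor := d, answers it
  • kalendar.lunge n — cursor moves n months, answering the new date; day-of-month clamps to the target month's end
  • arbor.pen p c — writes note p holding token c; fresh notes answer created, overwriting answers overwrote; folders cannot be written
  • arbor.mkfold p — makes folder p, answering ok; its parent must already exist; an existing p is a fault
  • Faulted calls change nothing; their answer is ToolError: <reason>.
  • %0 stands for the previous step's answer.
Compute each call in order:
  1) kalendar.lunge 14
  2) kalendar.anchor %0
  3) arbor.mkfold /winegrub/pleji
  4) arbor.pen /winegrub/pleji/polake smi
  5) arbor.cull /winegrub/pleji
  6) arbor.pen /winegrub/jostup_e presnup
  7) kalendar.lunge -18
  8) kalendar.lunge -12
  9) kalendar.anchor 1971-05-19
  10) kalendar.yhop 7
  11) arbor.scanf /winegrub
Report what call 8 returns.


> kalendar.lunge n: 14
[out] 2209-07-29
> kalendar.anchor d: %0
[out] 2209-07-29
> arbor.mkfold p: /winegrub/pleji
[out] ok
> arbor.pen p: /winegrub/pleji/polake c: smi
[out] created
> arbor.cull p: /winegrub/pleji
[out] ToolError: not empty
> arbor.pen p: /winegrub/jostup_e c: presnup
[out] created
> kalendar.lunge n: -18
[out] 2208-01-29
> kalendar.lunge n: -12
[out] 2207-01-29
> kalendar.anchor d: 1971-05-19
[out] 1971-05-19
> kalendar.yhop n: 7
[out] 1978-05-19
> arbor.scanf p: /winegrub
[out] [jostup_e, pleji/]

Answer: 2207-01-29


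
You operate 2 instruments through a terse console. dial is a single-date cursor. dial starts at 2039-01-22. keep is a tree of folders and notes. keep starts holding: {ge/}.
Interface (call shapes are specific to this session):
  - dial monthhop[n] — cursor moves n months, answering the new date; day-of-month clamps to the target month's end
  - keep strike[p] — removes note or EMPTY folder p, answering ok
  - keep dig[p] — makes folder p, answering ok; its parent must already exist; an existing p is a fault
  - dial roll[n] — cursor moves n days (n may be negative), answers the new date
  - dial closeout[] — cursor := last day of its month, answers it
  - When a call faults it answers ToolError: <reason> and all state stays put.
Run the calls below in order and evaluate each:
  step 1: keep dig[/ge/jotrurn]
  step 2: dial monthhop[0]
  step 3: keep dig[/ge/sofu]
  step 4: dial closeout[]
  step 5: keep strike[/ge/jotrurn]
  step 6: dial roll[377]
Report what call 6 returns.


·→ keep dig(p=/ge/jotrurn)
·← ok
·→ dial monthhop(n=0)
·← 2039-01-22
·→ keep dig(p=/ge/sofu)
·← ok
·→ dial closeout()
·← 2039-01-31
·→ keep strike(p=/ge/jotrurn)
·← ok
·→ dial roll(n=377)
·← 2040-02-12

Answer: 2040-02-12


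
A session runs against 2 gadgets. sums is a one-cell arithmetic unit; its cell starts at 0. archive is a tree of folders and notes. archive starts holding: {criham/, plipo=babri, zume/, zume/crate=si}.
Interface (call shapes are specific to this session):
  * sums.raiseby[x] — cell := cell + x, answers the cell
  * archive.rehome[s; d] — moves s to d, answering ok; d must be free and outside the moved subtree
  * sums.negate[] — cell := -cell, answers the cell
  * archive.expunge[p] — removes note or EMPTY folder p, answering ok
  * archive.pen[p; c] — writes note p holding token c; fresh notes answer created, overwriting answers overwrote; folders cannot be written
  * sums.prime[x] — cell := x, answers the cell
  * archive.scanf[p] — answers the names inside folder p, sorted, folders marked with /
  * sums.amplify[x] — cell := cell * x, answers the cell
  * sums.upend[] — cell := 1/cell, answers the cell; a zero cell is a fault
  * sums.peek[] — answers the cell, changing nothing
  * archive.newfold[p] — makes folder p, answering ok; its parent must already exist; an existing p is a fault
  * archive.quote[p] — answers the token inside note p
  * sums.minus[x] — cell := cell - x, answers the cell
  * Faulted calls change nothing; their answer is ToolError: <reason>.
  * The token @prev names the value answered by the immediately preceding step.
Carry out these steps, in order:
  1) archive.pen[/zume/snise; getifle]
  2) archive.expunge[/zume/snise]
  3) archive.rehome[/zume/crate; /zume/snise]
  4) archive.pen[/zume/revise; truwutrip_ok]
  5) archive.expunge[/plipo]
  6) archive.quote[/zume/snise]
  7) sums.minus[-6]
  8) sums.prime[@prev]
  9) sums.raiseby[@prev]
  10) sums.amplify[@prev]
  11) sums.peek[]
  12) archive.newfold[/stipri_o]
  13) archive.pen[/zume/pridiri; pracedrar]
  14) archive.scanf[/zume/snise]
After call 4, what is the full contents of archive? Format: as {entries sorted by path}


Answer: {criham/, plipo=babri, zume/, zume/revise=truwutrip_ok, zume/snise=si}

Derivation:
Do: pen[/zume/snise; getifle]
See: created
Do: expunge[/zume/snise]
See: ok
Do: rehome[/zume/crate; /zume/snise]
See: ok
Do: pen[/zume/revise; truwutrip_ok]
See: created
Do: expunge[/plipo]
See: ok
Do: quote[/zume/snise]
See: si
Do: minus[-6]
See: 6
Do: prime[@prev]
See: 6
Do: raiseby[@prev]
See: 12
Do: amplify[@prev]
See: 144
Do: peek[]
See: 144
Do: newfold[/stipri_o]
See: ok
Do: pen[/zume/pridiri; pracedrar]
See: created
Do: scanf[/zume/snise]
See: ToolError: not a directory


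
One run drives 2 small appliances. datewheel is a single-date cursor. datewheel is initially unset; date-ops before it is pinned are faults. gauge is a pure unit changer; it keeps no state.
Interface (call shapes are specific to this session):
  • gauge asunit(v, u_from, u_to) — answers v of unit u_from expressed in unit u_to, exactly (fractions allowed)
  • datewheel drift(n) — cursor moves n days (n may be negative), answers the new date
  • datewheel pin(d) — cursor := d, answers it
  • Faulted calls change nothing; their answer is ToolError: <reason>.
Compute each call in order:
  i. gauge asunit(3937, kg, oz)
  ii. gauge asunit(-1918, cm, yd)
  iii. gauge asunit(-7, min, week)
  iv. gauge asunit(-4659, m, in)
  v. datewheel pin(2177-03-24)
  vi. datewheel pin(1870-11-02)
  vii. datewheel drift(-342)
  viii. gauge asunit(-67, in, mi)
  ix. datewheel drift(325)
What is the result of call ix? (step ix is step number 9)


Answer: 1870-10-16

Derivation:
# gauge asunit(3937, kg, oz) == 6299200000000/45359237
# gauge asunit(-1918, cm, yd) == -23975/1143
# gauge asunit(-7, min, week) == -1/1440
# gauge asunit(-4659, m, in) == -23295000/127
# datewheel pin(2177-03-24) == 2177-03-24
# datewheel pin(1870-11-02) == 1870-11-02
# datewheel drift(-342) == 1869-11-25
# gauge asunit(-67, in, mi) == -67/63360
# datewheel drift(325) == 1870-10-16


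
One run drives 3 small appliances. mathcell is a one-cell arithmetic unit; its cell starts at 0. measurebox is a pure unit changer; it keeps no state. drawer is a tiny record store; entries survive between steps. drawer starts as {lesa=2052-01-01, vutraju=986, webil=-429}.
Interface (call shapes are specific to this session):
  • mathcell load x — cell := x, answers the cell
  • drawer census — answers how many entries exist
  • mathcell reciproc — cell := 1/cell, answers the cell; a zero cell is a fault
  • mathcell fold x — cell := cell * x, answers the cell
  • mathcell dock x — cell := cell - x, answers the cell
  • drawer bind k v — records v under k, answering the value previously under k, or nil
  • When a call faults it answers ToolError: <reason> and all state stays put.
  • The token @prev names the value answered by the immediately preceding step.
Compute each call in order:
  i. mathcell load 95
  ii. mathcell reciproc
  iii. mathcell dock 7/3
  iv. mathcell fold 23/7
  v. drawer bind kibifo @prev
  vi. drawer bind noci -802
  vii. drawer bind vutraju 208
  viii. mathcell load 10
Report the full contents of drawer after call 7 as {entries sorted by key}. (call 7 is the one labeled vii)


Answer: {kibifo=-15226/1995, lesa=2052-01-01, noci=-802, vutraju=208, webil=-429}

Derivation:
·→ mathcell load(x=95)
·← 95
·→ mathcell reciproc()
·← 1/95
·→ mathcell dock(x=7/3)
·← -662/285
·→ mathcell fold(x=23/7)
·← -15226/1995
·→ drawer bind(k=kibifo, v=@prev)
·← nil
·→ drawer bind(k=noci, v=-802)
·← nil
·→ drawer bind(k=vutraju, v=208)
·← 986
·→ mathcell load(x=10)
·← 10
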